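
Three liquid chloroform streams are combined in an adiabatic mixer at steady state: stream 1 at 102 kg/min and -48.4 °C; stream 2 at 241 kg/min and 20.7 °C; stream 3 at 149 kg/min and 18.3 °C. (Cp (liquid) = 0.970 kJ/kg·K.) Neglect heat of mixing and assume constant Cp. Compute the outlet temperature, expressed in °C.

T_out = 5.65 °C

Energy balance with Q = 0: Σ ṁᵢCp,ᵢ(T_out − Tᵢ) = 0
Σ ṁᵢCp,ᵢTᵢ = 102×0.970×-48.4 + 241×0.970×20.7 + 149×0.970×18.3 = 2695.2
Σ ṁᵢCp,ᵢ = 102×0.970 + 241×0.970 + 149×0.970 = 477.24
T_out = 2695.2 / 477.24 = 5.6476 °C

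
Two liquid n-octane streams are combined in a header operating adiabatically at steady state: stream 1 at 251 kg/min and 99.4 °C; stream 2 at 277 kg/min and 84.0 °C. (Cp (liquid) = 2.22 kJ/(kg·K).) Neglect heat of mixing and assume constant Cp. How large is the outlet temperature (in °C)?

No heat crosses the boundary, so H_out = H_in.
Σ ṁᵢCp,ᵢTᵢ = 251×2.22×99.4 + 277×2.22×84.0 = 107040
Σ ṁᵢCp,ᵢ = 251×2.22 + 277×2.22 = 1172.2
T_out = 107040 / 1172.2 = 91.321 °C

T_out = 91.3 °C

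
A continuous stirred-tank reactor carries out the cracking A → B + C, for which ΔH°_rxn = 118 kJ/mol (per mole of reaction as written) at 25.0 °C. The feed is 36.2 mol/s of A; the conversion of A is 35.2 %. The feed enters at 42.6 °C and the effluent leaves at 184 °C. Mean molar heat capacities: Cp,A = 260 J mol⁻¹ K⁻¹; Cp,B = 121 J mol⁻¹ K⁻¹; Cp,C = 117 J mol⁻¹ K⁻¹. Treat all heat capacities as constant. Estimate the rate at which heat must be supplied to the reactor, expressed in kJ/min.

Q_in = 167000 kJ/min

Extent of reaction ξ = 0.352 × 36.2 = 12.742 mol/s
Reaction term: ξ·ΔH°_rxn = 12.742 × 118 = 1503.6 kJ/s
Sensible, feed 42.6→25 °C: -165.65 kJ/s
Outlet flows (mol/s): A 23.458, B 12.742, C 12.742
Sensible, products 25→184 °C: 1451.9 kJ/s
Q = ΔH = 2789.9 kJ/s = 2789.9 kW
Heat supplied = 167390 kJ/min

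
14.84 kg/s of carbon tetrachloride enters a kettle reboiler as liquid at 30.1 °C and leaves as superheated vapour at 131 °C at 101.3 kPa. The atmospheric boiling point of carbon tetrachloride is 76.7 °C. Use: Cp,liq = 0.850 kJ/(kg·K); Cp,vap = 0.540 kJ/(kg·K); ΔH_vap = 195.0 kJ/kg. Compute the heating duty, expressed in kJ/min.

liquid 30.1→76.7 °C: 39.61 kJ/kg
vaporisation at 76.7 °C: 195 kJ/kg
vapour 76.7→131 °C: 29.322 kJ/kg
Δh = 39.61 + 195 + 29.322 = 263.93 kJ/kg
Q = ṁ·Δh = 14.84 kg/s × 263.93 kJ/kg = 3916.8 kJ/s
|Q| = 3916.8 kW = 235010 kJ/min

Q = 235000 kJ/min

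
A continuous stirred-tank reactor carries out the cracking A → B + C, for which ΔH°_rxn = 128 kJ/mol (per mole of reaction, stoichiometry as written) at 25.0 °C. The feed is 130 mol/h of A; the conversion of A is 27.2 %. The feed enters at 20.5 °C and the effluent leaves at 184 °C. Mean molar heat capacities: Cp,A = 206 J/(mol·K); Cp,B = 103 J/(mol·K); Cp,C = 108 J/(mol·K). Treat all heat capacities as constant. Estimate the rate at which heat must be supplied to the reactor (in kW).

Q_in = 2.48 kW

Extent of reaction ξ = 0.272 × 130 = 35.36 mol/h
Reaction term: ξ·ΔH°_rxn = 35.36 × 128 = 4526.1 kJ/h
Sensible, feed 20.5→25 °C: 120.51 kJ/h
Outlet flows (mol/h): A 94.64, B 35.36, C 35.36
Sensible, products 25→184 °C: 4286.1 kJ/h
Q = ΔH = 8932.7 kJ/h = 2.4813 kW
Heat supplied = 2.4813 kW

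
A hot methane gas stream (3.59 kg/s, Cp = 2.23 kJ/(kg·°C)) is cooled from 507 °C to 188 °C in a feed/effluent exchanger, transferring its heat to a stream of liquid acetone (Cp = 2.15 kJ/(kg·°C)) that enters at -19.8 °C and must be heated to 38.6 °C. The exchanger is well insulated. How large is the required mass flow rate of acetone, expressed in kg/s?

ṁ_c = 20.3 kg/s

Heat released by hot stream: Q = 3.59 × 2.23 × (507 − 188) = 2553.8 kJ/s
Energy balance on cold side (adiabatic exchanger): Q = ṁ_c·Cp_c·(T_c,out − T_c,in)
ṁ_c = 2553.8 / [2.15 × (38.6 − -19.8)] = 20.339 kg/s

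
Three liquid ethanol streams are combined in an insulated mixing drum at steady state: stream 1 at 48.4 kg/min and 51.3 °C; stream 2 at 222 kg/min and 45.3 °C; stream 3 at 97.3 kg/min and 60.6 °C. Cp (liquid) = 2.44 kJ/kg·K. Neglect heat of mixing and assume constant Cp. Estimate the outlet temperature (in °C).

Energy balance with Q = 0: Σ ṁᵢCp,ᵢ(T_out − Tᵢ) = 0
T_out = Σ ṁᵢCp,ᵢTᵢ / Σ ṁᵢCp,ᵢ
      = 44984 / 897.19 = 50.138 °C

T_out = 50.1 °C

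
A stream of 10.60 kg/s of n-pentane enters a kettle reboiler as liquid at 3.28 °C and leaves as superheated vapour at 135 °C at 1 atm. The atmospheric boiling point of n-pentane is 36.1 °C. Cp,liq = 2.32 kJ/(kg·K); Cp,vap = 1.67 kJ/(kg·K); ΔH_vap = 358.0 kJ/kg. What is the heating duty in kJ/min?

liquid 3.28→36.1 °C: 76.142 kJ/kg
vaporisation at 36.1 °C: 358 kJ/kg
vapour 36.1→135 °C: 165.16 kJ/kg
Δh = 76.142 + 358 + 165.16 = 599.31 kJ/kg
Q = ṁ·Δh = 10.60 kg/s × 599.31 kJ/kg = 6352.6 kJ/s
|Q| = 6352.6 kW = 381160 kJ/min

Q = 381000 kJ/min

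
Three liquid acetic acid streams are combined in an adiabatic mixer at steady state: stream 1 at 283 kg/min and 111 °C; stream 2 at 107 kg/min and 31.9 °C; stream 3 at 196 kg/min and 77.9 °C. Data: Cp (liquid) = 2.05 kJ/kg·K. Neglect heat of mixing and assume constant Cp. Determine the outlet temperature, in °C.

T_out = 85.5 °C

Adiabatic, steady state ⇒ Σ ṁᵢCp,ᵢ(T_out − Tᵢ) = 0
T_out = Σ ṁᵢCp,ᵢTᵢ / Σ ṁᵢCp,ᵢ
      = 102690 / 1201.3 = 85.486 °C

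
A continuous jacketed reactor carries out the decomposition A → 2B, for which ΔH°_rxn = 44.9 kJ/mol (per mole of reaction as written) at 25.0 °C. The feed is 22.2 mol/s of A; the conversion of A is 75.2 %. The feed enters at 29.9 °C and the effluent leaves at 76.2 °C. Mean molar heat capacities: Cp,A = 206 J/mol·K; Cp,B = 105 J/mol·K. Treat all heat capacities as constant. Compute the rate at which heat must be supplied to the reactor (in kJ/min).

Q_in = 57900 kJ/min

Extent of reaction ξ = 0.752 × 22.2 = 16.694 mol/s
Reaction term: ξ·ΔH°_rxn = 16.694 × 44.9 = 749.58 kJ/s
Sensible, feed 29.9→25 °C: -22.409 kJ/s
Outlet flows (mol/s): A 5.5056, B 33.389
Sensible, products 25→76.2 °C: 237.57 kJ/s
Q = ΔH = 964.74 kJ/s = 964.74 kW
Heat supplied = 57884 kJ/min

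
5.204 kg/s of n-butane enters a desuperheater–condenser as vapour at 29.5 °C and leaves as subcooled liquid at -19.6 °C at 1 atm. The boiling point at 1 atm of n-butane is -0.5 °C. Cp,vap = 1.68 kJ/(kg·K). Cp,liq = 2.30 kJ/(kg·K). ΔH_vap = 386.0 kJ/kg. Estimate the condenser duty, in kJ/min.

Q_c = 150000 kJ/min

vapour 29.5→-0.5 °C: -50.4 kJ/kg
condensation at -0.5 °C: -386 kJ/kg
liquid -0.5→-19.6 °C: -43.93 kJ/kg
Δh = -50.4 + -386 + -43.93 = -480.33 kJ/kg
Q = ṁ·Δh = 5.204 kg/s × -480.33 kJ/kg = -2499.6 kJ/s
|Q| = 2499.6 kW = 149980 kJ/min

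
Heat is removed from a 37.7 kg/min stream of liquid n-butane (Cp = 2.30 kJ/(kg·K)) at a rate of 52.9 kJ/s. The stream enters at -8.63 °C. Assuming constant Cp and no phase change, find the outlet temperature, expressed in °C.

T_out = -45.2 °C

Q = 52.9 kJ/s = 3174 kJ/min
ΔT = Q/(ṁ·Cp) = 3174/(37.7×2.30) = 36.605 K
T_out = -8.63 − 36.605 = -45.235 °C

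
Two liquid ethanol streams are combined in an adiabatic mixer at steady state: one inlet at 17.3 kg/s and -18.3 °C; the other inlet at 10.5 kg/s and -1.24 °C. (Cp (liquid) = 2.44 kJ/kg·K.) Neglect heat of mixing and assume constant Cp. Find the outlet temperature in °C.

No heat crosses the boundary, so H_out = H_in.
Σ ṁᵢCp,ᵢTᵢ = 17.3×2.44×-18.3 + 10.5×2.44×-1.24 = -804.25
Σ ṁᵢCp,ᵢ = 17.3×2.44 + 10.5×2.44 = 67.832
T_out = -804.25 / 67.832 = -11.856 °C

T_out = -11.9 °C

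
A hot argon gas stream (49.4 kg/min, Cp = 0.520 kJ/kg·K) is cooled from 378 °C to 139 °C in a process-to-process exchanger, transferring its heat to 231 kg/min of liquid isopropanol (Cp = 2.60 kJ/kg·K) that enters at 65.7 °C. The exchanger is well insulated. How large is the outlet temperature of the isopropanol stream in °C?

T_c,out = 75.9 °C

Heat released by hot stream: Q = 49.4 × 0.520 × (378 − 139) = 6139.4 kJ/min
Energy balance on cold side (adiabatic exchanger): Q = ṁ_c·Cp_c·(T_c,out − T_c,in)
T_c,out = 65.7 + 6139.4/(231 × 2.60) = 75.922 °C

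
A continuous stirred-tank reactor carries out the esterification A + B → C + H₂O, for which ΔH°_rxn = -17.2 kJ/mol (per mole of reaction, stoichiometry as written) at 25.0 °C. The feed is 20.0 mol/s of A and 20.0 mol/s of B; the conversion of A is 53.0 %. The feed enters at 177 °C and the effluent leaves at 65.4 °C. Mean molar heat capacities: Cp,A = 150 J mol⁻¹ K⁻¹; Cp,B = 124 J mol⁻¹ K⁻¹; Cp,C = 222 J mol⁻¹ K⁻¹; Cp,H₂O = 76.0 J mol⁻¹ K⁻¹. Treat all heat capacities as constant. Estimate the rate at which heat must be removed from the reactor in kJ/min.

Q_out = 47000 kJ/min

Extent of reaction ξ = 0.530 × 20.0 = 10.6 mol/s
Reaction term: ξ·ΔH°_rxn = 10.6 × -17.2 = -182.32 kJ/s
Sensible, feed 177→25 °C: -832.96 kJ/s
Outlet flows (mol/s): A 9.4, B 9.4, C 10.6, H₂O 10.6
Sensible, products 25→65.4 °C: 231.67 kJ/s
Q = ΔH = -783.61 kJ/s = -783.61 kW
Heat removed = 47017 kJ/min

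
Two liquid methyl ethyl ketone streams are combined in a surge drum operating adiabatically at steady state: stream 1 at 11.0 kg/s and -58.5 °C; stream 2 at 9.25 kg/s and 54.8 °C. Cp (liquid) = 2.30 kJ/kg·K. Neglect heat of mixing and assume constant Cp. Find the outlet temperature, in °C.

T_out = -6.75 °C

Energy balance with Q = 0: Σ ṁᵢCp,ᵢ(T_out − Tᵢ) = 0
T_out = Σ ṁᵢCp,ᵢTᵢ / Σ ṁᵢCp,ᵢ
      = -314.18 / 46.575 = -6.7457 °C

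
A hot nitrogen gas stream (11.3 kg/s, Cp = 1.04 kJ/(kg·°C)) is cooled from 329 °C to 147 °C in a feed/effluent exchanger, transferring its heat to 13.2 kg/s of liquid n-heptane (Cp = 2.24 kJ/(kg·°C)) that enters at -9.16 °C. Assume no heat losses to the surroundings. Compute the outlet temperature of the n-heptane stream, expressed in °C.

T_c,out = 63.2 °C

Heat released by hot stream: Q = 11.3 × 1.04 × (329 − 147) = 2138.9 kJ/s
Energy balance on cold side (adiabatic exchanger): Q = ṁ_c·Cp_c·(T_c,out − T_c,in)
T_c,out = -9.16 + 2138.9/(13.2 × 2.24) = 63.177 °C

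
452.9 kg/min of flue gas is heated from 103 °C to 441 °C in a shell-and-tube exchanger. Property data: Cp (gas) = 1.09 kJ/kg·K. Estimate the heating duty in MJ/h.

Q = 10000 MJ/h

Q = ṁ·Cp·ΔT = 452.9 × 1.09 × (441 − 103) = 166860 kJ/min
Converting: 166860 / 60 s = 2781 kW
Heating duty = 10011 MJ/h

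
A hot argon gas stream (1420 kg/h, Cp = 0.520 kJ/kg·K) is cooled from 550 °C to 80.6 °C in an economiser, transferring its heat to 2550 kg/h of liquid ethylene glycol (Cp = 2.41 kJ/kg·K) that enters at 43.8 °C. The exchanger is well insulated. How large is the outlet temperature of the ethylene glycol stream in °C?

T_c,out = 100 °C

Heat released by hot stream: Q = 1420 × 0.520 × (550 − 80.6) = 346600 kJ/h
Energy balance on cold side (adiabatic exchanger): Q = ṁ_c·Cp_c·(T_c,out − T_c,in)
T_c,out = 43.8 + 346600/(2550 × 2.41) = 100.2 °C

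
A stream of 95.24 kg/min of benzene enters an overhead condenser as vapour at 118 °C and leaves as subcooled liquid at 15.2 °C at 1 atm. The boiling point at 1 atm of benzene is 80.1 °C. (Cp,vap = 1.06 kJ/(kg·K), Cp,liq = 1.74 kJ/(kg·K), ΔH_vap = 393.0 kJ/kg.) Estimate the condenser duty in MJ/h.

vapour 118→80.1 °C: -40.174 kJ/kg
condensation at 80.1 °C: -393 kJ/kg
liquid 80.1→15.2 °C: -112.93 kJ/kg
Δh = -40.174 + -393 + -112.93 = -546.1 kJ/kg
Q = ṁ·Δh = 95.24 kg/min × -546.1 kJ/kg = -52011 kJ/min
|Q| = 866.84 kW = 3120.6 MJ/h

Q_c = 3120 MJ/h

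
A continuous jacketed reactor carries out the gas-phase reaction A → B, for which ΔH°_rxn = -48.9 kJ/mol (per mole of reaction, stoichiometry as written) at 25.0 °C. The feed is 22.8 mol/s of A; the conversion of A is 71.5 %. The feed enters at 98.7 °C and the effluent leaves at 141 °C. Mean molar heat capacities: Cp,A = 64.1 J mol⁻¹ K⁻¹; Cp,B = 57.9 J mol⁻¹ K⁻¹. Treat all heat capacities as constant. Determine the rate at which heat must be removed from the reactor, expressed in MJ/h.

Q_out = 2690 MJ/h

Extent of reaction ξ = 0.715 × 22.8 = 16.302 mol/s
Reaction term: ξ·ΔH°_rxn = 16.302 × -48.9 = -797.17 kJ/s
Sensible, feed 98.7→25 °C: -107.71 kJ/s
Outlet flows (mol/s): A 6.498, B 16.302
Sensible, products 25→141 °C: 157.81 kJ/s
Q = ΔH = -747.07 kJ/s = -747.07 kW
Heat removed = 2689.5 MJ/h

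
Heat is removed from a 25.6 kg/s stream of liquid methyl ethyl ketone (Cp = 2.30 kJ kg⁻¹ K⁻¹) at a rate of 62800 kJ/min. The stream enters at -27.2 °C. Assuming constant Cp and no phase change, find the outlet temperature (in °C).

Q = 62800 kJ/min = 1046.7 kJ/s
ΔT = Q/(ṁ·Cp) = 1046.7/(25.6×2.30) = 17.776 K
T_out = -27.2 − 17.776 = -44.976 °C

T_out = -45.0 °C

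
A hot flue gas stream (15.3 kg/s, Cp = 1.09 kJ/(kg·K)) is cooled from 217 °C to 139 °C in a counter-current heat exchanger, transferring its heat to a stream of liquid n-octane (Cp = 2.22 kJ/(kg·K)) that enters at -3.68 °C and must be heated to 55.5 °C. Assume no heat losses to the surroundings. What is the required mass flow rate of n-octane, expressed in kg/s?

Heat released by hot stream: Q = 15.3 × 1.09 × (217 − 139) = 1300.8 kJ/s
Energy balance on cold side (adiabatic exchanger): Q = ṁ_c·Cp_c·(T_c,out − T_c,in)
ṁ_c = 1300.8 / [2.22 × (55.5 − -3.68)] = 9.9011 kg/s

ṁ_c = 9.90 kg/s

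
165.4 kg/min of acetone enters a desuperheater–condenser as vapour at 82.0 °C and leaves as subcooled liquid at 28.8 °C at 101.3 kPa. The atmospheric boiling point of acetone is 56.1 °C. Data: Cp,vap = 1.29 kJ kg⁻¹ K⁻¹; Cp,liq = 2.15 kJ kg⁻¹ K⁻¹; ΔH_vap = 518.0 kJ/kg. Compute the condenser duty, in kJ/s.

vapour 82.0→56.1 °C: -33.411 kJ/kg
condensation at 56.1 °C: -518 kJ/kg
liquid 56.1→28.8 °C: -58.695 kJ/kg
Δh = -33.411 + -518 + -58.695 = -610.11 kJ/kg
Q = ṁ·Δh = 165.4 kg/min × -610.11 kJ/kg = -100910 kJ/min
|Q| = 1681.9 kW

Q_c = 1680 kJ/s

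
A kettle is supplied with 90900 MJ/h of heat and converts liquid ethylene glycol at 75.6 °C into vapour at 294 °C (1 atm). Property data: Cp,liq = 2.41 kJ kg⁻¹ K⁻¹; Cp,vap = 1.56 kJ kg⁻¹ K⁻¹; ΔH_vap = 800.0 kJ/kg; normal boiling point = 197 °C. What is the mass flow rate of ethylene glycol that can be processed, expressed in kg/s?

Δh = 2.41×(197−75.6) + 800.0 + 1.56×(294−197) = 1243.9 kJ/kg
Q = 90900 MJ/h = 25250 kJ/s = 25250 kJ/s
ṁ = Q/Δh = 25250 / 1243.9 = 20.299 kg/s

ṁ = 20.3 kg/s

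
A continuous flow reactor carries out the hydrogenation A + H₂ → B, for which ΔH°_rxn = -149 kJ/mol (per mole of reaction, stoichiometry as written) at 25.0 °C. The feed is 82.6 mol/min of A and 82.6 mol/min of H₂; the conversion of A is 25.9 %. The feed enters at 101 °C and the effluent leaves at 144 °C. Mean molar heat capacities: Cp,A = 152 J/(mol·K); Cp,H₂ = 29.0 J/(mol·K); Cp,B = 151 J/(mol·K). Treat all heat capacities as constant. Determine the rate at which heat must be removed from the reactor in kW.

Q_out = 43.7 kW

Extent of reaction ξ = 0.259 × 82.6 = 21.393 mol/min
Reaction term: ξ·ΔH°_rxn = 21.393 × -149 = -3187.6 kJ/min
Sensible, feed 101→25 °C: -1136.2 kJ/min
Outlet flows (mol/min): A 61.207, H₂ 61.207, B 21.393
Sensible, products 25→144 °C: 1702.7 kJ/min
Q = ΔH = -2621.1 kJ/min = -43.685 kW
Heat removed = 43.685 kW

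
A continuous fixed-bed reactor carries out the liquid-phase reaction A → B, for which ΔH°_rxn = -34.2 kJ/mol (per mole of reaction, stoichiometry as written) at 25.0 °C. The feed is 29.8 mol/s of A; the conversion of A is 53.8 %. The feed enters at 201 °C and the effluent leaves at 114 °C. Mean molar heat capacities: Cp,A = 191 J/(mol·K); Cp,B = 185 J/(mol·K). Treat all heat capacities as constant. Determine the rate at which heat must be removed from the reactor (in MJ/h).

Q_out = 3790 MJ/h

Extent of reaction ξ = 0.538 × 29.8 = 16.032 mol/s
Reaction term: ξ·ΔH°_rxn = 16.032 × -34.2 = -548.31 kJ/s
Sensible, feed 201→25 °C: -1001.8 kJ/s
Outlet flows (mol/s): A 13.768, B 16.032
Sensible, products 25→114 °C: 498.01 kJ/s
Q = ΔH = -1052.1 kJ/s = -1052.1 kW
Heat removed = 3787.4 MJ/h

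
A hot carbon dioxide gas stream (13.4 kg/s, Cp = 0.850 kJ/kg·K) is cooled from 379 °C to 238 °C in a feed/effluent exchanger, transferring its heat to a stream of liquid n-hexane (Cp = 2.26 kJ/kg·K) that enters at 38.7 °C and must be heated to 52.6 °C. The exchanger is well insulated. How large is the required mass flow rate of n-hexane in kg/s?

Heat released by hot stream: Q = 13.4 × 0.850 × (379 − 238) = 1606 kJ/s
Energy balance on cold side (adiabatic exchanger): Q = ṁ_c·Cp_c·(T_c,out − T_c,in)
ṁ_c = 1606 / [2.26 × (52.6 − 38.7)] = 51.123 kg/s

ṁ_c = 51.1 kg/s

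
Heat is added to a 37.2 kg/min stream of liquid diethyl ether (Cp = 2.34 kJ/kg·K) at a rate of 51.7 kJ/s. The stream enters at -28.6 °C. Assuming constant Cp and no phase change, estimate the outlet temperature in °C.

T_out = 7.04 °C

Q = 51.7 kJ/s = 3102 kJ/min
ΔT = Q/(ṁ·Cp) = 3102/(37.2×2.34) = 35.636 K
T_out = -28.6 + 35.636 = 7.0355 °C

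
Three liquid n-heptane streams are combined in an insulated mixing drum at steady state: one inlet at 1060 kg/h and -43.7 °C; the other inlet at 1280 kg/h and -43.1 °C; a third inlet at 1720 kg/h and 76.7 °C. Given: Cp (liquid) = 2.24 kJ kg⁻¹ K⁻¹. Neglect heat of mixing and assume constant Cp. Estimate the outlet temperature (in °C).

Adiabatic, steady state ⇒ Σ ṁᵢCp,ᵢ(T_out − Tᵢ) = 0
Σ ṁᵢCp,ᵢTᵢ = 1060×2.24×-43.7 + 1280×2.24×-43.1 + 1720×2.24×76.7 = 68172
Σ ṁᵢCp,ᵢ = 1060×2.24 + 1280×2.24 + 1720×2.24 = 9094.4
T_out = 68172 / 9094.4 = 7.4961 °C

T_out = 7.50 °C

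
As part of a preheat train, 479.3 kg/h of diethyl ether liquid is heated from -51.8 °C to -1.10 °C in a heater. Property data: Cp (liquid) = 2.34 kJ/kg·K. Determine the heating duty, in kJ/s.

Q = ṁ·Cp·ΔT = 479.3 × 2.34 × (-1.10 − -51.8) = 56863 kJ/h
Converting: 56863 / 3600 s = 15.795 kW

Q = 15.8 kJ/s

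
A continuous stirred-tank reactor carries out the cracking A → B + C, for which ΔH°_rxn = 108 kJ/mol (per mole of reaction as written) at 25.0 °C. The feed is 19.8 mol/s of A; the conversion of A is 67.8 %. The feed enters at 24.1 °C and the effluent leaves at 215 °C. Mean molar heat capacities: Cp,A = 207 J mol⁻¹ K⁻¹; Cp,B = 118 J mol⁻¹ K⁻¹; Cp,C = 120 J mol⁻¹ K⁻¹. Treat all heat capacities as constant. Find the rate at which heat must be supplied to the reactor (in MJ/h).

Q_in = 8320 MJ/h

Extent of reaction ξ = 0.678 × 19.8 = 13.424 mol/s
Reaction term: ξ·ΔH°_rxn = 13.424 × 108 = 1449.8 kJ/s
Sensible, feed 24.1→25 °C: 3.6887 kJ/s
Outlet flows (mol/s): A 6.3756, B 13.424, C 13.424
Sensible, products 25→215 °C: 857.8 kJ/s
Q = ΔH = 2311.3 kJ/s = 2311.3 kW
Heat supplied = 8320.8 MJ/h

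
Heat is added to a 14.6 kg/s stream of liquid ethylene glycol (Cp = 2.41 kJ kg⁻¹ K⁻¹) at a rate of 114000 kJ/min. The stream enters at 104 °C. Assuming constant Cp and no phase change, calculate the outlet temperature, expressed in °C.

Q = 114000 kJ/min = 1900 kJ/s
ΔT = Q/(ṁ·Cp) = 1900/(14.6×2.41) = 53.999 K
T_out = 104 + 53.999 = 158 °C

T_out = 158 °C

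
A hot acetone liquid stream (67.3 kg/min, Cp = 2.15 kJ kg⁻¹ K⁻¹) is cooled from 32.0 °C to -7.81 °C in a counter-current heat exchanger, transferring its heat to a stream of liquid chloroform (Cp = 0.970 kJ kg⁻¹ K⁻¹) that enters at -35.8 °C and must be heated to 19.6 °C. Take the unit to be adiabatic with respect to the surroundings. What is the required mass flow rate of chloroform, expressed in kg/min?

ṁ_c = 107 kg/min

Heat released by hot stream: Q = 67.3 × 2.15 × (32.0 − -7.81) = 5760.3 kJ/min
Energy balance on cold side (adiabatic exchanger): Q = ṁ_c·Cp_c·(T_c,out − T_c,in)
ṁ_c = 5760.3 / [0.970 × (19.6 − -35.8)] = 107.19 kg/min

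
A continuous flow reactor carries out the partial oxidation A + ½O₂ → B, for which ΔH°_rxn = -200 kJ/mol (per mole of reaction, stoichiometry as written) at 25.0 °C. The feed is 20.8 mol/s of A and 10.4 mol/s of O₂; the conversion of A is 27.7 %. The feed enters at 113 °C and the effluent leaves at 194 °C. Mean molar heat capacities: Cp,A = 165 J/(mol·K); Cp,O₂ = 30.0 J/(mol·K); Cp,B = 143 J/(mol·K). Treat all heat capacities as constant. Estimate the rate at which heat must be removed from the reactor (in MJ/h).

Q_out = 3190 MJ/h

Extent of reaction ξ = 0.277 × 20.8 = 5.7616 mol/s
Reaction term: ξ·ΔH°_rxn = 5.7616 × -200 = -1152.3 kJ/s
Sensible, feed 113→25 °C: -329.47 kJ/s
Outlet flows (mol/s): A 15.038, O₂ 7.5192, B 5.7616
Sensible, products 25→194 °C: 596.71 kJ/s
Q = ΔH = -885.08 kJ/s = -885.08 kW
Heat removed = 3186.3 MJ/h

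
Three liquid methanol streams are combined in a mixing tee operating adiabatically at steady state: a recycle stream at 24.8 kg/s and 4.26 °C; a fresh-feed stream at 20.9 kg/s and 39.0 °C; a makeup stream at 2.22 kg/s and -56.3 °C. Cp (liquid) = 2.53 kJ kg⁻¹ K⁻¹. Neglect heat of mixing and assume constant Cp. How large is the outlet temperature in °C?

T_out = 16.6 °C

Adiabatic, steady state ⇒ Σ ṁᵢCp,ᵢ(T_out − Tᵢ) = 0
Σ ṁᵢCp,ᵢTᵢ = 24.8×2.53×4.26 + 20.9×2.53×39.0 + 2.22×2.53×-56.3 = 2013.3
Σ ṁᵢCp,ᵢ = 24.8×2.53 + 20.9×2.53 + 2.22×2.53 = 121.24
T_out = 2013.3 / 121.24 = 16.606 °C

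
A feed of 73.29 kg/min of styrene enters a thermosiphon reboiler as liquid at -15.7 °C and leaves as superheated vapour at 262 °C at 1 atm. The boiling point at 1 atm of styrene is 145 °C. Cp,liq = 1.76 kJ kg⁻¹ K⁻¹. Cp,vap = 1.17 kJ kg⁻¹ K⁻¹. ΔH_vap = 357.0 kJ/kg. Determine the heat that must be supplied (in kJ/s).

Q = 949 kJ/s

liquid -15.7→145 °C: 282.83 kJ/kg
vaporisation at 145 °C: 357 kJ/kg
vapour 145→262 °C: 136.89 kJ/kg
Δh = 282.83 + 357 + 136.89 = 776.72 kJ/kg
Q = ṁ·Δh = 73.29 kg/min × 776.72 kJ/kg = 56926 kJ/min
|Q| = 948.77 kW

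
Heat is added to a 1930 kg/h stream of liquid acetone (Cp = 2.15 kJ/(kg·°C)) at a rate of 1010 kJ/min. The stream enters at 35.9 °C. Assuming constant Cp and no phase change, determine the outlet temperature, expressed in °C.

T_out = 50.5 °C

Q = 1010 kJ/min = 60600 kJ/h
ΔT = Q/(ṁ·Cp) = 60600/(1930×2.15) = 14.604 K
T_out = 35.9 + 14.604 = 50.504 °C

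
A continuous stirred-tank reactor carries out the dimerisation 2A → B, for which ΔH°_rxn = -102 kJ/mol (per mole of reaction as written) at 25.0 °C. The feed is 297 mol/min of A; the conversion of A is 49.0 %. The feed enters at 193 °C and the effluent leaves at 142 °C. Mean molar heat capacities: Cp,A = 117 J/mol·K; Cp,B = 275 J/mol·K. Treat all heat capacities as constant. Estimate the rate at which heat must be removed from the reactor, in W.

Extent of reaction ξ = 0.490 × 297 / 2 = 72.765 mol/min
Reaction term: ξ·ΔH°_rxn = 72.765 × -102 = -7422 kJ/min
Sensible, feed 193→25 °C: -5837.8 kJ/min
Outlet flows (mol/min): A 151.47, B 72.765
Sensible, products 25→142 °C: 4414.7 kJ/min
Q = ΔH = -8845.2 kJ/min = -147.42 kW
Heat removed = 147420 W

Q_out = 147000 W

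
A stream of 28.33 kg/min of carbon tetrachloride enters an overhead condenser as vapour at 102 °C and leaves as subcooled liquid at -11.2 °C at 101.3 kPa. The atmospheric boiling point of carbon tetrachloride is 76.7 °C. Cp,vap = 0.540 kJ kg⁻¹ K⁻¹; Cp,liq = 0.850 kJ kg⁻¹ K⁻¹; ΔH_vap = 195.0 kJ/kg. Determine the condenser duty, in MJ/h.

Q_c = 482 MJ/h

vapour 102→76.7 °C: -13.662 kJ/kg
condensation at 76.7 °C: -195 kJ/kg
liquid 76.7→-11.2 °C: -74.715 kJ/kg
Δh = -13.662 + -195 + -74.715 = -283.38 kJ/kg
Q = ṁ·Δh = 28.33 kg/min × -283.38 kJ/kg = -8028.1 kJ/min
|Q| = 133.8 kW = 481.68 MJ/h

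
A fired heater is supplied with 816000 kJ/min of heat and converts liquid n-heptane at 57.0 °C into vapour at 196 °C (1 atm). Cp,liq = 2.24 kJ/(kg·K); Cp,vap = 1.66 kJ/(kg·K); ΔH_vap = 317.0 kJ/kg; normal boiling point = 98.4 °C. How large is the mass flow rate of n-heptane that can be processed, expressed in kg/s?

ṁ = 23.8 kg/s

Δh = 2.24×(98.4−57.0) + 317.0 + 1.66×(196−98.4) = 571.75 kJ/kg
Q = 816000 kJ/min = 13600 kJ/s = 13600 kJ/s
ṁ = Q/Δh = 13600 / 571.75 = 23.787 kg/s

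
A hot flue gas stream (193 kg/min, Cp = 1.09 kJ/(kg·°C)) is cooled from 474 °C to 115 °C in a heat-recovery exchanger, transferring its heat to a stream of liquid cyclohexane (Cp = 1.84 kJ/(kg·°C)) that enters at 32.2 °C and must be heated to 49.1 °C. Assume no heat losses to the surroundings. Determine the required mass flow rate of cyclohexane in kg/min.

Heat released by hot stream: Q = 193 × 1.09 × (474 − 115) = 75523 kJ/min
Energy balance on cold side (adiabatic exchanger): Q = ṁ_c·Cp_c·(T_c,out − T_c,in)
ṁ_c = 75523 / [1.84 × (49.1 − 32.2)] = 2428.7 kg/min

ṁ_c = 2430 kg/min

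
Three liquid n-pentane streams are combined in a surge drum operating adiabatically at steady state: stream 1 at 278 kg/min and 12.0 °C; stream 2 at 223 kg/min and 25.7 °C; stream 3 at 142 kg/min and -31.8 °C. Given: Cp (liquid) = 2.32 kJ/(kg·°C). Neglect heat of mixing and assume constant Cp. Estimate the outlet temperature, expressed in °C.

Adiabatic, steady state ⇒ Σ ṁᵢCp,ᵢ(T_out − Tᵢ) = 0
T_out = Σ ṁᵢCp,ᵢTᵢ / Σ ṁᵢCp,ᵢ
      = 10559 / 1491.8 = 7.0785 °C

T_out = 7.08 °C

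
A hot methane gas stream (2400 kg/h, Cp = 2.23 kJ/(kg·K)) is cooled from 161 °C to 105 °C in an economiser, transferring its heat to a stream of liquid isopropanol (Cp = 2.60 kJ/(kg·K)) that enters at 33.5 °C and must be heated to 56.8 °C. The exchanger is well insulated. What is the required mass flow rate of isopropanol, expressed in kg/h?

Heat released by hot stream: Q = 2400 × 2.23 × (161 − 105) = 299710 kJ/h
Energy balance on cold side (adiabatic exchanger): Q = ṁ_c·Cp_c·(T_c,out − T_c,in)
ṁ_c = 299710 / [2.60 × (56.8 − 33.5)] = 4947.4 kg/h

ṁ_c = 4950 kg/h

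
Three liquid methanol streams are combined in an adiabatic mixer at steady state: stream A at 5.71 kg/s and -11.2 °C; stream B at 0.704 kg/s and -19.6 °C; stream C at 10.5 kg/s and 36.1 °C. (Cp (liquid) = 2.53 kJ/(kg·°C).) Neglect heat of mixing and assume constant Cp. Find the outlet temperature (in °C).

Energy balance with Q = 0: Σ ṁᵢCp,ᵢ(T_out − Tᵢ) = 0
T_out = Σ ṁᵢCp,ᵢTᵢ / Σ ṁᵢCp,ᵢ
      = 762.29 / 42.792 = 17.814 °C

T_out = 17.8 °C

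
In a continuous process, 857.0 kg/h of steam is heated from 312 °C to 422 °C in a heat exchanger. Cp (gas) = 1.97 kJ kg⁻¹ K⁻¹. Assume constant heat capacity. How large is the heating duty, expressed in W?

Q = 51600 W

Q = ṁ·Cp·ΔT = 857.0 × 1.97 × (422 − 312) = 185710 kJ/h
Converting: 185710 / 3600 s = 51.587 kW
Heating duty = 51587 W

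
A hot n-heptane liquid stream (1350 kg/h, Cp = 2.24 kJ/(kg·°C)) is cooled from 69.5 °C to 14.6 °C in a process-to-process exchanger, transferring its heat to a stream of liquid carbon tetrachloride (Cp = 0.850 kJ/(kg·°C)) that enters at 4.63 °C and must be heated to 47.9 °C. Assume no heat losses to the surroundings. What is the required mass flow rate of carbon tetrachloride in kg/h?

Heat released by hot stream: Q = 1350 × 2.24 × (69.5 − 14.6) = 166020 kJ/h
Energy balance on cold side (adiabatic exchanger): Q = ṁ_c·Cp_c·(T_c,out − T_c,in)
ṁ_c = 166020 / [0.850 × (47.9 − 4.63)] = 4513.9 kg/h

ṁ_c = 4510 kg/h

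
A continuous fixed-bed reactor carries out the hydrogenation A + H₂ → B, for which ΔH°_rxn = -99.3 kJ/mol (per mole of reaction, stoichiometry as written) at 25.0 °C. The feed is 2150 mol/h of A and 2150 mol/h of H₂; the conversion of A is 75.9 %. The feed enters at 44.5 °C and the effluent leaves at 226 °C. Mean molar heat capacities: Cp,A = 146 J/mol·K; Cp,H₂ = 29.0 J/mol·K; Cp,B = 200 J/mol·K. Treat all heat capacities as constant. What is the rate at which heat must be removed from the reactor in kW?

Q_out = 23.8 kW

Extent of reaction ξ = 0.759 × 2150 = 1631.8 mol/h
Reaction term: ξ·ΔH°_rxn = 1631.8 × -99.3 = -162040 kJ/h
Sensible, feed 44.5→25 °C: -7336.9 kJ/h
Outlet flows (mol/h): A 518.15, H₂ 518.15, B 1631.8
Sensible, products 25→226 °C: 83826 kJ/h
Q = ΔH = -85553 kJ/h = -23.765 kW
Heat removed = 23.765 kW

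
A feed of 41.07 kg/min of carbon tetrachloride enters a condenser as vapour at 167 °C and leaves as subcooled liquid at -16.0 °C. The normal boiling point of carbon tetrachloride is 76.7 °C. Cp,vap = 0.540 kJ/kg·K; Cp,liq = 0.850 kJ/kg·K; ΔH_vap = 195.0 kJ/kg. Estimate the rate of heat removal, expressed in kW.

Q_c = 221 kW

vapour 167→76.7 °C: -48.762 kJ/kg
condensation at 76.7 °C: -195 kJ/kg
liquid 76.7→-16.0 °C: -78.795 kJ/kg
Δh = -48.762 + -195 + -78.795 = -322.56 kJ/kg
Q = ṁ·Δh = 41.07 kg/min × -322.56 kJ/kg = -13247 kJ/min
|Q| = 220.79 kW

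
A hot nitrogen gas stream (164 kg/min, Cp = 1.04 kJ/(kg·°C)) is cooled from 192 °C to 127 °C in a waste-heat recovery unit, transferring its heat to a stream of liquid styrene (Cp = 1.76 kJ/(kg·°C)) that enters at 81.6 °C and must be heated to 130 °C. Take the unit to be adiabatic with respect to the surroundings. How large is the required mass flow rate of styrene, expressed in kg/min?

ṁ_c = 130 kg/min

Heat released by hot stream: Q = 164 × 1.04 × (192 − 127) = 11086 kJ/min
Energy balance on cold side (adiabatic exchanger): Q = ṁ_c·Cp_c·(T_c,out − T_c,in)
ṁ_c = 11086 / [1.76 × (130 − 81.6)] = 130.15 kg/min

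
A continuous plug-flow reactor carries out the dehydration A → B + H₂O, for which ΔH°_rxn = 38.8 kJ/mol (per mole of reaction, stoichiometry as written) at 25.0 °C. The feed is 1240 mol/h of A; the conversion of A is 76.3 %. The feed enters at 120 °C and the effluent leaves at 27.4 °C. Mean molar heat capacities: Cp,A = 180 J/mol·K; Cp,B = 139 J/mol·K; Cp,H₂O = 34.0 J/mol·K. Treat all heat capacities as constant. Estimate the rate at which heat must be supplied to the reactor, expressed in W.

Q_in = 4450 W

Extent of reaction ξ = 0.763 × 1240 = 946.12 mol/h
Reaction term: ξ·ΔH°_rxn = 946.12 × 38.8 = 36709 kJ/h
Sensible, feed 120→25 °C: -21204 kJ/h
Outlet flows (mol/h): A 293.88, B 946.12, H₂O 946.12
Sensible, products 25→27.4 °C: 519.79 kJ/h
Q = ΔH = 16025 kJ/h = 4.4515 kW
Heat supplied = 4451.5 W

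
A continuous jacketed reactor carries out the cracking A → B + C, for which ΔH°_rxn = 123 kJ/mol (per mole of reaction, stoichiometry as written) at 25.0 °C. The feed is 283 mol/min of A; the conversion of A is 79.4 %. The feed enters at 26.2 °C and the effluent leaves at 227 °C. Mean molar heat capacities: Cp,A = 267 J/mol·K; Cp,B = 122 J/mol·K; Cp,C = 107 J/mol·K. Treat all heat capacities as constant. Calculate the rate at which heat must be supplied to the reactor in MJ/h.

Extent of reaction ξ = 0.794 × 283 = 224.7 mol/min
Reaction term: ξ·ΔH°_rxn = 224.7 × 123 = 27638 kJ/min
Sensible, feed 26.2→25 °C: -90.673 kJ/min
Outlet flows (mol/min): A 58.298, B 224.7, C 224.7
Sensible, products 25→227 °C: 13539 kJ/min
Q = ΔH = 41086 kJ/min = 684.77 kW
Heat supplied = 2465.2 MJ/h

Q_in = 2470 MJ/h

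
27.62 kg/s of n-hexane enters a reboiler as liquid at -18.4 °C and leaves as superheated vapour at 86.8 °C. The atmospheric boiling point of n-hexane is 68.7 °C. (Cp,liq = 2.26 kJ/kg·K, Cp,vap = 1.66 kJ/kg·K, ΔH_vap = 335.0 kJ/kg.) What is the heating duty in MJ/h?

Q = 55900 MJ/h

liquid -18.4→68.7 °C: 196.85 kJ/kg
vaporisation at 68.7 °C: 335 kJ/kg
vapour 68.7→86.8 °C: 30.046 kJ/kg
Δh = 196.85 + 335 + 30.046 = 561.89 kJ/kg
Q = ṁ·Δh = 27.62 kg/s × 561.89 kJ/kg = 15519 kJ/s
|Q| = 15519 kW = 55870 MJ/h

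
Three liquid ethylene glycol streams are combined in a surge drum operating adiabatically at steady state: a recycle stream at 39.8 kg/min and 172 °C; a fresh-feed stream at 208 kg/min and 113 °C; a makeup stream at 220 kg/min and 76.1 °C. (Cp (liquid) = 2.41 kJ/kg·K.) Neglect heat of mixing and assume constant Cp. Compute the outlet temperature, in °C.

T_out = 101 °C

No heat crosses the boundary, so H_out = H_in.
T_out = Σ ṁᵢCp,ᵢTᵢ / Σ ṁᵢCp,ᵢ
      = 113490 / 1127.4 = 100.67 °C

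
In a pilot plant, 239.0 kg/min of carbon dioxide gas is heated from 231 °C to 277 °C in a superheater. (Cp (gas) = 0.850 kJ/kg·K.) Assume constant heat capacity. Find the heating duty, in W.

Q = 156000 W

Q = ṁ·Cp·ΔT = 239.0 × 0.850 × (277 − 231) = 9344.9 kJ/min
Converting: 9344.9 / 60 s = 155.75 kW
Heating duty = 155750 W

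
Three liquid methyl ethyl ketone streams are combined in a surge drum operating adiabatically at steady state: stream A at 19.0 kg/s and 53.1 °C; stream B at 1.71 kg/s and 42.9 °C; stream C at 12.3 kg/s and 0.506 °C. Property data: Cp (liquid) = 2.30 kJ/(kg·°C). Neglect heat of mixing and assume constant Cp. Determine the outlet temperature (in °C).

Adiabatic, steady state ⇒ Σ ṁᵢCp,ᵢ(T_out − Tᵢ) = 0
T_out = Σ ṁᵢCp,ᵢTᵢ / Σ ṁᵢCp,ᵢ
      = 2503.5 / 75.923 = 32.974 °C

T_out = 33.0 °C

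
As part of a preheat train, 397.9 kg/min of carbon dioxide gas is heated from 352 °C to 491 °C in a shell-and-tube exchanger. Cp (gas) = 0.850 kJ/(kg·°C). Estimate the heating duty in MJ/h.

Q = ṁ·Cp·ΔT = 397.9 × 0.850 × (491 − 352) = 47012 kJ/min
Converting: 47012 / 60 s = 783.53 kW
Heating duty = 2820.7 MJ/h

Q = 2820 MJ/h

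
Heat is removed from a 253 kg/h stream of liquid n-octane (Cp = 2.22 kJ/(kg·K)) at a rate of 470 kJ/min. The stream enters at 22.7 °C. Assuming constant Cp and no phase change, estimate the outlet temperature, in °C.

T_out = -27.5 °C

Q = 470 kJ/min = 28200 kJ/h
ΔT = Q/(ṁ·Cp) = 28200/(253×2.22) = 50.208 K
T_out = 22.7 − 50.208 = -27.508 °C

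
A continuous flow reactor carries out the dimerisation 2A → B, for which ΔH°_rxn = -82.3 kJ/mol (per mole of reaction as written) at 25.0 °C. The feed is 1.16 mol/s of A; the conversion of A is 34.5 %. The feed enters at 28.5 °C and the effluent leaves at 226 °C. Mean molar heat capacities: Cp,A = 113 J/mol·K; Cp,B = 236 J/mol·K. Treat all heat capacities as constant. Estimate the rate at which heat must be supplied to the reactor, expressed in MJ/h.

Extent of reaction ξ = 0.345 × 1.16 / 2 = 0.2001 mol/s
Reaction term: ξ·ΔH°_rxn = 0.2001 × -82.3 = -16.468 kJ/s
Sensible, feed 28.5→25 °C: -0.45878 kJ/s
Outlet flows (mol/s): A 0.7598, B 0.2001
Sensible, products 25→226 °C: 26.749 kJ/s
Q = ΔH = 9.8223 kJ/s = 9.8223 kW
Heat supplied = 35.36 MJ/h

Q_in = 35.4 MJ/h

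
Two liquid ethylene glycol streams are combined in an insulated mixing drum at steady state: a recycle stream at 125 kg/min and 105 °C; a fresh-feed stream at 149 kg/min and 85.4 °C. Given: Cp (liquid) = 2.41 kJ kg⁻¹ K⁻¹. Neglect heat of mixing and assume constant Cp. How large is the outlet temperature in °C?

No heat crosses the boundary, so H_out = H_in.
Σ ṁᵢCp,ᵢTᵢ = 125×2.41×105 + 149×2.41×85.4 = 62298
Σ ṁᵢCp,ᵢ = 125×2.41 + 149×2.41 = 660.34
T_out = 62298 / 660.34 = 94.342 °C

T_out = 94.3 °C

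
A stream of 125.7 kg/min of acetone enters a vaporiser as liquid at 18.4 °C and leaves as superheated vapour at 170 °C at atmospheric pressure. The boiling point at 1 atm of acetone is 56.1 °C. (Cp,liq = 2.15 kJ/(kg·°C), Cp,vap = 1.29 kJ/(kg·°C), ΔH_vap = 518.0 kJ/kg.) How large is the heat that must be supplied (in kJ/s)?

liquid 18.4→56.1 °C: 81.055 kJ/kg
vaporisation at 56.1 °C: 518 kJ/kg
vapour 56.1→170 °C: 146.93 kJ/kg
Δh = 81.055 + 518 + 146.93 = 745.99 kJ/kg
Q = ṁ·Δh = 125.7 kg/min × 745.99 kJ/kg = 93770 kJ/min
|Q| = 1562.8 kW

Q = 1560 kJ/s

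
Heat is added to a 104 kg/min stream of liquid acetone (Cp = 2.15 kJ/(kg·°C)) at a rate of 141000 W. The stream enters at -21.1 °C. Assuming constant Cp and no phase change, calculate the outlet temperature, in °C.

T_out = 16.7 °C

Q = 141000 W = 8460 kJ/min
ΔT = Q/(ṁ·Cp) = 8460/(104×2.15) = 37.835 K
T_out = -21.1 + 37.835 = 16.735 °C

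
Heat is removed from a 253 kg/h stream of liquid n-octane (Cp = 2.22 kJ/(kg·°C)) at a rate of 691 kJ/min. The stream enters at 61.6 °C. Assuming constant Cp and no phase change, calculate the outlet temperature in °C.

T_out = -12.2 °C

Q = 691 kJ/min = 41460 kJ/h
ΔT = Q/(ṁ·Cp) = 41460/(253×2.22) = 73.817 K
T_out = 61.6 − 73.817 = -12.217 °C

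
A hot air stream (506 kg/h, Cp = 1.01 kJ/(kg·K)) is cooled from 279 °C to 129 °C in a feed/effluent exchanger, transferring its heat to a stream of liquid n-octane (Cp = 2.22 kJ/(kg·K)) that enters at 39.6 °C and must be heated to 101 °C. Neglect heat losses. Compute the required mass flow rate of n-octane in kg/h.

ṁ_c = 562 kg/h

Heat released by hot stream: Q = 506 × 1.01 × (279 − 129) = 76659 kJ/h
Energy balance on cold side (adiabatic exchanger): Q = ṁ_c·Cp_c·(T_c,out − T_c,in)
ṁ_c = 76659 / [2.22 × (101 − 39.6)] = 562.4 kg/h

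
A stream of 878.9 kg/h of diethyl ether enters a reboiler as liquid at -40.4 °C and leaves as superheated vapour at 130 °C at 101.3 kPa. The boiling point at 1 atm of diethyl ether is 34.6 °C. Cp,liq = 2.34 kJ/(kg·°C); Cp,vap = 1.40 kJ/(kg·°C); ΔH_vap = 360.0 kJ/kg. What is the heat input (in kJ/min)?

liquid -40.4→34.6 °C: 175.5 kJ/kg
vaporisation at 34.6 °C: 360 kJ/kg
vapour 34.6→130 °C: 133.56 kJ/kg
Δh = 175.5 + 360 + 133.56 = 669.06 kJ/kg
Q = ṁ·Δh = 878.9 kg/h × 669.06 kJ/kg = 588040 kJ/h
|Q| = 163.34 kW = 9800.6 kJ/min

Q = 9800 kJ/min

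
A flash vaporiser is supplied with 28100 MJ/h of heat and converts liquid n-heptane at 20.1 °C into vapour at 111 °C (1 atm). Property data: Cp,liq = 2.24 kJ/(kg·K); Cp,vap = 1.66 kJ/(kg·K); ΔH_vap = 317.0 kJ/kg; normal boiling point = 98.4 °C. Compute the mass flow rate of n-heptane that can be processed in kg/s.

Δh = 2.24×(98.4−20.1) + 317.0 + 1.66×(111−98.4) = 513.31 kJ/kg
Q = 28100 MJ/h = 7805.6 kJ/s = 7805.6 kJ/s
ṁ = Q/Δh = 7805.6 / 513.31 = 15.206 kg/s

ṁ = 15.2 kg/s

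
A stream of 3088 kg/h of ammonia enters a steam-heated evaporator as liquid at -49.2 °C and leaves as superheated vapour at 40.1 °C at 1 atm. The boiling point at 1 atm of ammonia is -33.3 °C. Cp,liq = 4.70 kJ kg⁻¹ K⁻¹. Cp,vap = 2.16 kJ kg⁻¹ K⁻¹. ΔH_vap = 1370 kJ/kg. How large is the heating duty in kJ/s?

Q = 1380 kJ/s

liquid -49.2→-33.3 °C: 74.73 kJ/kg
vaporisation at -33.3 °C: 1370 kJ/kg
vapour -33.3→40.1 °C: 158.54 kJ/kg
Δh = 74.73 + 1370 + 158.54 = 1603.3 kJ/kg
Q = ṁ·Δh = 3088 kg/h × 1603.3 kJ/kg = 4.9509e+06 kJ/h
|Q| = 1375.3 kW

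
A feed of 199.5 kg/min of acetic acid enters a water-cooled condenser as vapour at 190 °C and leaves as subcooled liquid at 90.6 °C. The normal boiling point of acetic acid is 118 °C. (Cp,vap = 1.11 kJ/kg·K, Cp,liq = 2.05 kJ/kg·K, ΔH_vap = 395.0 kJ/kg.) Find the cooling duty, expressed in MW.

vapour 190→118 °C: -79.92 kJ/kg
condensation at 118 °C: -395 kJ/kg
liquid 118→90.6 °C: -56.17 kJ/kg
Δh = -79.92 + -395 + -56.17 = -531.09 kJ/kg
Q = ṁ·Δh = 199.5 kg/min × -531.09 kJ/kg = -105950 kJ/min
|Q| = 1765.9 kW = 1.7659 MW

Q_c = 1.77 MW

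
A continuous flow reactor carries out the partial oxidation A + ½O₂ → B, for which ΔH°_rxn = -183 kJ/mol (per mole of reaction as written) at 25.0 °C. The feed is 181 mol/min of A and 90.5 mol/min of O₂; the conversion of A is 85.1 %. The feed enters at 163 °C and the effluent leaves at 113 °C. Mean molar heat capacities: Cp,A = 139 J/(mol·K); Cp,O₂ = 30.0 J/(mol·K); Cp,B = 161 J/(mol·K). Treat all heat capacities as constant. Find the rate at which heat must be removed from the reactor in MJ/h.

Q_out = 1770 MJ/h

Extent of reaction ξ = 0.851 × 181 = 154.03 mol/min
Reaction term: ξ·ΔH°_rxn = 154.03 × -183 = -28188 kJ/min
Sensible, feed 163→25 °C: -3846.6 kJ/min
Outlet flows (mol/min): A 26.969, O₂ 13.484, B 154.03
Sensible, products 25→113 °C: 2547.8 kJ/min
Q = ΔH = -29486 kJ/min = -491.44 kW
Heat removed = 1769.2 MJ/h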